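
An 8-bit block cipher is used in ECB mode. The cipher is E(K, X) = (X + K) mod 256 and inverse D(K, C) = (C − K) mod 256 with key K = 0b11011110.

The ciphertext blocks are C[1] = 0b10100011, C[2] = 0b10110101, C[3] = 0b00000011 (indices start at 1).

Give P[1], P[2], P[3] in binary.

P[1] = 0b11000101, P[2] = 0b11010111, P[3] = 0b00100101

ECB decryption: P_i = D(K, C_i).
P[1]: D(K, 0b10100011) = 0b11000101.
P[2]: D(K, 0b10110101) = 0b11010111.
P[3]: D(K, 0b00000011) = 0b00100101.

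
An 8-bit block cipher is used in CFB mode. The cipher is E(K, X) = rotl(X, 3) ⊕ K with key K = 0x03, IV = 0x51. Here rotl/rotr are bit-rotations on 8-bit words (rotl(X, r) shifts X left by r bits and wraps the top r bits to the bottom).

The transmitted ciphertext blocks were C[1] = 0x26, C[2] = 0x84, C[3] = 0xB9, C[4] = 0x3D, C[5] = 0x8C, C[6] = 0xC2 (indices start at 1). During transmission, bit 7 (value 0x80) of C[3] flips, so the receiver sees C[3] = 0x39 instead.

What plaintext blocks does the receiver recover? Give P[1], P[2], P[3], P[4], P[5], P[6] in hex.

CFB decryption: P_i = C_i ⊕ E(K, C_{i−1}), with C_{0} = IV.
Only C[3] changed, to 0x39. In CFB, a change in C_i flips the same bit in P_i and garbles P_{i+1}. Decrypting the received ciphertext:
P[1]: E(K, 0x51) = 0x89; 0x26 ⊕ 0x89 = 0xAF.
P[2]: E(K, 0x26) = 0x32; 0x84 ⊕ 0x32 = 0xB6.
P[3]: E(K, 0x84) = 0x27; 0x39 ⊕ 0x27 = 0x1E.
P[4]: E(K, 0x39) = 0xCA; 0x3D ⊕ 0xCA = 0xF7.
P[5]: E(K, 0x3D) = 0xEA; 0x8C ⊕ 0xEA = 0x66.
P[6]: E(K, 0x8C) = 0x67; 0xC2 ⊕ 0x67 = 0xA5.
Blocks that differ from the original plaintext: P[3], P[4].

P[1] = 0xAF, P[2] = 0xB6, P[3] = 0x1E, P[4] = 0xF7, P[5] = 0x66, P[6] = 0xA5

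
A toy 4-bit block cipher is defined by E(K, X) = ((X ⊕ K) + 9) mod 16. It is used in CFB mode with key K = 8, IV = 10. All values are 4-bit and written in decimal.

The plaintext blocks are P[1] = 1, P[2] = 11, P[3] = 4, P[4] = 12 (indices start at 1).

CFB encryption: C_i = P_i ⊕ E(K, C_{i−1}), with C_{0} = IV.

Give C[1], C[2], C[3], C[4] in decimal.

C[1] = 10, C[2] = 0, C[3] = 5, C[4] = 10

C[1]: E(K, 10) = 11; 1 ⊕ 11 = 10.
C[2]: E(K, 10) = 11; 11 ⊕ 11 = 0.
C[3]: E(K, 0) = 1; 4 ⊕ 1 = 5.
C[4]: E(K, 5) = 6; 12 ⊕ 6 = 10.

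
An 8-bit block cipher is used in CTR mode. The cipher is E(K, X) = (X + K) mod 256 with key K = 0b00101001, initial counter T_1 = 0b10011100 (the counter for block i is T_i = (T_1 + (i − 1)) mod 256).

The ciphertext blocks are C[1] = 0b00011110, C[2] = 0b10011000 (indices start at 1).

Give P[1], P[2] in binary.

CTR decryption: S_i = E(K, T_i) where T_i is the counter for block i; P_i = C_i ⊕ S_i.
P[1]: T = 0b10011100, S = E(K, T) = 0b11000101; 0b00011110 ⊕ 0b11000101 = 0b11011011.
P[2]: T = 0b10011101, S = E(K, T) = 0b11000110; 0b10011000 ⊕ 0b11000110 = 0b01011110.

P[1] = 0b11011011, P[2] = 0b01011110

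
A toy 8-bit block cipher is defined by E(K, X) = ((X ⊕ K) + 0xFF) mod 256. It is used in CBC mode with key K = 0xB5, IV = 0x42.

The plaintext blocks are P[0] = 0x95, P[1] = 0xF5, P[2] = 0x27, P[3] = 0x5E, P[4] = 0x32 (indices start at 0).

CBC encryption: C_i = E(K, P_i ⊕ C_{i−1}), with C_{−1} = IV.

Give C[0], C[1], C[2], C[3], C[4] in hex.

C[0]: P[0] ⊕ 0x42 = 0xD7; E(K, 0xD7) = 0x61.
C[1]: P[1] ⊕ 0x61 = 0x94; E(K, 0x94) = 0x20.
C[2]: P[2] ⊕ 0x20 = 0x07; E(K, 0x07) = 0xB1.
C[3]: P[3] ⊕ 0xB1 = 0xEF; E(K, 0xEF) = 0x59.
C[4]: P[4] ⊕ 0x59 = 0x6B; E(K, 0x6B) = 0xDD.

C[0] = 0x61, C[1] = 0x20, C[2] = 0xB1, C[3] = 0x59, C[4] = 0xDD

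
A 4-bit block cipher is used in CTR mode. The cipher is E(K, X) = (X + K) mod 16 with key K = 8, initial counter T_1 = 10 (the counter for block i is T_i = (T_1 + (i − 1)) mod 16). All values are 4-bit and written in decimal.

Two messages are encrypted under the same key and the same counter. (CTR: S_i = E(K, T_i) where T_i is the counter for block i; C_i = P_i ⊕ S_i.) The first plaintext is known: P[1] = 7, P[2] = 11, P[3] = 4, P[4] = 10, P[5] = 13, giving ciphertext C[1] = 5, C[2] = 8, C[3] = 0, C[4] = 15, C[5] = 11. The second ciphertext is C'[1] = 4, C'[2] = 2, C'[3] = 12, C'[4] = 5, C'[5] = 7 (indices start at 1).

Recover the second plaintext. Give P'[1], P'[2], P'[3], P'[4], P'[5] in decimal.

P'[1] = 6, P'[2] = 1, P'[3] = 8, P'[4] = 0, P'[5] = 1

In CTR with a reused counter, both messages share the same keystream S_i, so C_i ⊕ C'_i = P_i ⊕ P'_i and thus P'_i = P_i ⊕ C_i ⊕ C'_i.
P'[1]: 7 ⊕ 5 ⊕ 4 = 6.
P'[2]: 11 ⊕ 8 ⊕ 2 = 1.
P'[3]: 4 ⊕ 0 ⊕ 12 = 8.
P'[4]: 10 ⊕ 15 ⊕ 5 = 0.
P'[5]: 13 ⊕ 11 ⊕ 7 = 1.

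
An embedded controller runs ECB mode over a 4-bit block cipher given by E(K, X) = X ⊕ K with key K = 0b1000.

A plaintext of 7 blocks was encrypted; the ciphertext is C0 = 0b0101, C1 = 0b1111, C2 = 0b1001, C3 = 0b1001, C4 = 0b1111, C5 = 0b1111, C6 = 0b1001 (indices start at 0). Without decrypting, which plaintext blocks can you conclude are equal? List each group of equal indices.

ECB encrypts each block independently with the same key, so equal ciphertext blocks imply equal plaintext blocks.
C1 = C4 = C5 = 0b1111, so P1 = P4 = P5.
C2 = C3 = C6 = 0b1001, so P2 = P3 = P6.

P1 = P4 = P5; P2 = P3 = P6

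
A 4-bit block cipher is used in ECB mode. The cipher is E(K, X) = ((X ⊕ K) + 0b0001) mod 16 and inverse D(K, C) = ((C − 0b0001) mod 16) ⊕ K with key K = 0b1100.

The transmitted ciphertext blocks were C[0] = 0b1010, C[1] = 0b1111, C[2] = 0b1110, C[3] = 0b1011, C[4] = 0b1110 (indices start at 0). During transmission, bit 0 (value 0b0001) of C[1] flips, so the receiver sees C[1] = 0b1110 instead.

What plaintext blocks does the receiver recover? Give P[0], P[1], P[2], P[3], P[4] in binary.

P[0] = 0b0101, P[1] = 0b0001, P[2] = 0b0001, P[3] = 0b0110, P[4] = 0b0001

ECB decryption: P_i = D(K, C_i).
Only C[1] changed, to 0b1110. In ECB, a change in C_i affects only P_i. Decrypting the received ciphertext:
P[0]: D(K, 0b1010) = 0b0101.
P[1]: D(K, 0b1110) = 0b0001.
P[2]: D(K, 0b1110) = 0b0001.
P[3]: D(K, 0b1011) = 0b0110.
P[4]: D(K, 0b1110) = 0b0001.
Blocks that differ from the original plaintext: P[1].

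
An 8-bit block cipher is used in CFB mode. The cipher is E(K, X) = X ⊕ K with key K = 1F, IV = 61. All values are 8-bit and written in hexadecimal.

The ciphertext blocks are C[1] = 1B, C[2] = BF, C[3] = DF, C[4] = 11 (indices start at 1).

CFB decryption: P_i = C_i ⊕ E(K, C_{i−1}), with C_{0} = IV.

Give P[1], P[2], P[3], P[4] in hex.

P[1]: E(K, 61) = 7E; 1B ⊕ 7E = 65.
P[2]: E(K, 1B) = 04; BF ⊕ 04 = BB.
P[3]: E(K, BF) = A0; DF ⊕ A0 = 7F.
P[4]: E(K, DF) = C0; 11 ⊕ C0 = D1.

P[1] = 65, P[2] = BB, P[3] = 7F, P[4] = D1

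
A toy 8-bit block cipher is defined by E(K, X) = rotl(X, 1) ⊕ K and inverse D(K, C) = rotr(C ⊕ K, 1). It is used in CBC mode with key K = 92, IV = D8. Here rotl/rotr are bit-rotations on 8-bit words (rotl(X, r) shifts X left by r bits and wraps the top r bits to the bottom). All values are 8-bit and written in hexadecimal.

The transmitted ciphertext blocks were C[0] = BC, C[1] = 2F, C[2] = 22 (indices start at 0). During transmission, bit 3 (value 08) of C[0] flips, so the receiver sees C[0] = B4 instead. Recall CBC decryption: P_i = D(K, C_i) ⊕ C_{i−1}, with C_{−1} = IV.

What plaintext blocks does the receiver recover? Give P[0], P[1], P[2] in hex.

P[0] = CB, P[1] = 6A, P[2] = 77

Only C[0] changed, to B4. In CBC, a change in C_i garbles P_i and flips the same bit in P_{i+1}. Decrypting the received ciphertext:
P[0]: D(K, B4) = 13; 13 ⊕ D8 = CB.
P[1]: D(K, 2F) = DE; DE ⊕ B4 = 6A.
P[2]: D(K, 22) = 58; 58 ⊕ 2F = 77.
Blocks that differ from the original plaintext: P[0], P[1].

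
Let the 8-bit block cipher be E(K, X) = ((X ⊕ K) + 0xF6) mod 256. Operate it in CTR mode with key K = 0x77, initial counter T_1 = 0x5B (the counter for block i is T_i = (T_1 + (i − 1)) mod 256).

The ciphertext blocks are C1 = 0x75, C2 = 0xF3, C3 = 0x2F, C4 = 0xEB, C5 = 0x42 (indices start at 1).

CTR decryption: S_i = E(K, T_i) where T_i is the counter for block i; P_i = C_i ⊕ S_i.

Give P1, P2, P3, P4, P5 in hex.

P1: T = 0x5B, S = E(K, T) = 0x22; 0x75 ⊕ 0x22 = 0x57.
P2: T = 0x5C, S = E(K, T) = 0x21; 0xF3 ⊕ 0x21 = 0xD2.
P3: T = 0x5D, S = E(K, T) = 0x20; 0x2F ⊕ 0x20 = 0x0F.
P4: T = 0x5E, S = E(K, T) = 0x1F; 0xEB ⊕ 0x1F = 0xF4.
P5: T = 0x5F, S = E(K, T) = 0x1E; 0x42 ⊕ 0x1E = 0x5C.

P1 = 0x57, P2 = 0xD2, P3 = 0x0F, P4 = 0xF4, P5 = 0x5C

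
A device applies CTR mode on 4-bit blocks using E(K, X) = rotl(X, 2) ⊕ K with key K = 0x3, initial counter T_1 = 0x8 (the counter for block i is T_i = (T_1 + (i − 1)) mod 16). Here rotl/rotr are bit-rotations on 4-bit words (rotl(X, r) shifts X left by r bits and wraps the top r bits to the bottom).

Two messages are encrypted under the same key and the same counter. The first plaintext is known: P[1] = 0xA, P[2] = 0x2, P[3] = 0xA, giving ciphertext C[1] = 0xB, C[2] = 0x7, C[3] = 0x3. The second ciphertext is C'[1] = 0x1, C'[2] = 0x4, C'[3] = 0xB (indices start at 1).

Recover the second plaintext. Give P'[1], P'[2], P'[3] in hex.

In CTR with a reused counter, both messages share the same keystream S_i, so C_i ⊕ C'_i = P_i ⊕ P'_i and thus P'_i = P_i ⊕ C_i ⊕ C'_i.
P'[1]: 0xA ⊕ 0xB ⊕ 0x1 = 0x0.
P'[2]: 0x2 ⊕ 0x7 ⊕ 0x4 = 0x1.
P'[3]: 0xA ⊕ 0x3 ⊕ 0xB = 0x2.

P'[1] = 0x0, P'[2] = 0x1, P'[3] = 0x2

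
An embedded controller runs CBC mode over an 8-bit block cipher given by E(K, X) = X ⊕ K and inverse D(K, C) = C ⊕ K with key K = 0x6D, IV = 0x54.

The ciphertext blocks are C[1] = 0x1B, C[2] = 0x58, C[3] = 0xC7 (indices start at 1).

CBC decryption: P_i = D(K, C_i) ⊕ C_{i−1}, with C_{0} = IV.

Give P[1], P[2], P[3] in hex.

P[1] = 0x22, P[2] = 0x2E, P[3] = 0xF2

P[1]: D(K, 0x1B) = 0x76; 0x76 ⊕ 0x54 = 0x22.
P[2]: D(K, 0x58) = 0x35; 0x35 ⊕ 0x1B = 0x2E.
P[3]: D(K, 0xC7) = 0xAA; 0xAA ⊕ 0x58 = 0xF2.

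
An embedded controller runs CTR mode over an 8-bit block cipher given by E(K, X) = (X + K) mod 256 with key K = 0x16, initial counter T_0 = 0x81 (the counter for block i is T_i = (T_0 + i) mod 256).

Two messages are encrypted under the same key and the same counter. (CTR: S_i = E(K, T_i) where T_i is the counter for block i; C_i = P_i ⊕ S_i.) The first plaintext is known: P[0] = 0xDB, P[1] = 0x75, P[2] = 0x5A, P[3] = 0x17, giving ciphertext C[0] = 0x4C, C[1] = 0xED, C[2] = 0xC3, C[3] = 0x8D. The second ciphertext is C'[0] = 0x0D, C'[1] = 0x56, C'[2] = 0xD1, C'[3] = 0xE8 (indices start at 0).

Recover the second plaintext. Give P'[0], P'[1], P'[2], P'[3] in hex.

In CTR with a reused counter, both messages share the same keystream S_i, so C_i ⊕ C'_i = P_i ⊕ P'_i and thus P'_i = P_i ⊕ C_i ⊕ C'_i.
P'[0]: 0xDB ⊕ 0x4C ⊕ 0x0D = 0x9A.
P'[1]: 0x75 ⊕ 0xED ⊕ 0x56 = 0xCE.
P'[2]: 0x5A ⊕ 0xC3 ⊕ 0xD1 = 0x48.
P'[3]: 0x17 ⊕ 0x8D ⊕ 0xE8 = 0x72.

P'[0] = 0x9A, P'[1] = 0xCE, P'[2] = 0x48, P'[3] = 0x72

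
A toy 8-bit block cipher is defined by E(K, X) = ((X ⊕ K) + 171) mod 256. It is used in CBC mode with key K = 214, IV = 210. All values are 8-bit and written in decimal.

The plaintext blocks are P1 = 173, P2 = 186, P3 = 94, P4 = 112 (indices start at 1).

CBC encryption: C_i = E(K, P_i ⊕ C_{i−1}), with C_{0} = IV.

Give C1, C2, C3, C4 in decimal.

C1 = 84, C2 = 227, C3 = 22, C4 = 91

C1: P1 ⊕ 210 = 127; E(K, 127) = 84.
C2: P2 ⊕ 84 = 238; E(K, 238) = 227.
C3: P3 ⊕ 227 = 189; E(K, 189) = 22.
C4: P4 ⊕ 22 = 102; E(K, 102) = 91.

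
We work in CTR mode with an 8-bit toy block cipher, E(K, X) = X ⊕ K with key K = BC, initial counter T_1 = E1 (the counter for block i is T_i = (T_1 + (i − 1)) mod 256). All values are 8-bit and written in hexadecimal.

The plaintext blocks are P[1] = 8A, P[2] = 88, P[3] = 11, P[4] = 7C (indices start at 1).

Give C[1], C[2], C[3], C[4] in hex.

CTR encryption: S_i = E(K, T_i) where T_i is the counter for block i; C_i = P_i ⊕ S_i.
C[1]: T = E1, S = E(K, T) = 5D; 8A ⊕ 5D = D7.
C[2]: T = E2, S = E(K, T) = 5E; 88 ⊕ 5E = D6.
C[3]: T = E3, S = E(K, T) = 5F; 11 ⊕ 5F = 4E.
C[4]: T = E4, S = E(K, T) = 58; 7C ⊕ 58 = 24.

C[1] = D7, C[2] = D6, C[3] = 4E, C[4] = 24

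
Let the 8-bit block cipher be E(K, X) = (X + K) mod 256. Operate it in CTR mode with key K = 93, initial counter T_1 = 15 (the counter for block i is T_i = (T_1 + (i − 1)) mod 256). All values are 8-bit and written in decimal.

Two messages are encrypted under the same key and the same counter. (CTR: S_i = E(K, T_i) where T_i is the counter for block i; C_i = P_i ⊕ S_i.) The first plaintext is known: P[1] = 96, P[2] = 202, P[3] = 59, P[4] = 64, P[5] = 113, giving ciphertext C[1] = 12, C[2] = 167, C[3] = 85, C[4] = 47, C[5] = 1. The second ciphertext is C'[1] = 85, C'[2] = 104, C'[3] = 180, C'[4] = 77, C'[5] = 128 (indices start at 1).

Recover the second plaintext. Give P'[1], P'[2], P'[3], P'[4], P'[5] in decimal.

P'[1] = 57, P'[2] = 5, P'[3] = 218, P'[4] = 34, P'[5] = 240

In CTR with a reused counter, both messages share the same keystream S_i, so C_i ⊕ C'_i = P_i ⊕ P'_i and thus P'_i = P_i ⊕ C_i ⊕ C'_i.
P'[1]: 96 ⊕ 12 ⊕ 85 = 57.
P'[2]: 202 ⊕ 167 ⊕ 104 = 5.
P'[3]: 59 ⊕ 85 ⊕ 180 = 218.
P'[4]: 64 ⊕ 47 ⊕ 77 = 34.
P'[5]: 113 ⊕ 1 ⊕ 128 = 240.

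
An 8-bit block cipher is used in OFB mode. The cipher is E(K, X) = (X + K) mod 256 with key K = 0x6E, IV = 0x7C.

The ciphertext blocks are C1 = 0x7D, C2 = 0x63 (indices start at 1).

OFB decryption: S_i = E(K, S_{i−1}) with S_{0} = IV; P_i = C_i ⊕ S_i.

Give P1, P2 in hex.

P1 = 0x97, P2 = 0x3B

P1: S = E(K, 0x7C) = 0xEA; 0x7D ⊕ 0xEA = 0x97.
P2: S = E(K, 0xEA) = 0x58; 0x63 ⊕ 0x58 = 0x3B.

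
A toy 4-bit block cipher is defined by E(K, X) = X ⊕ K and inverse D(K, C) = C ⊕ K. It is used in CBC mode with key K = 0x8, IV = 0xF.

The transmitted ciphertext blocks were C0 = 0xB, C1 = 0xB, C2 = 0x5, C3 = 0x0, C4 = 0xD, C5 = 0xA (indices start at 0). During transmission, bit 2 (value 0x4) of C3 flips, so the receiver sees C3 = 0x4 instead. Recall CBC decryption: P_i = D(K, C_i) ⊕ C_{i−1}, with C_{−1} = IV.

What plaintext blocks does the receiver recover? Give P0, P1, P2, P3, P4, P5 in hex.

P0 = 0xC, P1 = 0x8, P2 = 0x6, P3 = 0x9, P4 = 0x1, P5 = 0xF

Only C3 changed, to 0x4. In CBC, a change in C_i garbles P_i and flips the same bit in P_{i+1}. Decrypting the received ciphertext:
P0: D(K, 0xB) = 0x3; 0x3 ⊕ 0xF = 0xC.
P1: D(K, 0xB) = 0x3; 0x3 ⊕ 0xB = 0x8.
P2: D(K, 0x5) = 0xD; 0xD ⊕ 0xB = 0x6.
P3: D(K, 0x4) = 0xC; 0xC ⊕ 0x5 = 0x9.
P4: D(K, 0xD) = 0x5; 0x5 ⊕ 0x4 = 0x1.
P5: D(K, 0xA) = 0x2; 0x2 ⊕ 0xD = 0xF.
Blocks that differ from the original plaintext: P3, P4.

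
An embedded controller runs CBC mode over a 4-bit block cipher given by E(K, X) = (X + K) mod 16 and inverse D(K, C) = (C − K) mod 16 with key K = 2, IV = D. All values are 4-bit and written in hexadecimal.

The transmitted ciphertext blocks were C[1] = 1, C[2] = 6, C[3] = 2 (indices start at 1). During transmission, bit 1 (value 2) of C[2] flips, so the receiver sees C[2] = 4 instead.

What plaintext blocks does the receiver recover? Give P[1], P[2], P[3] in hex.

P[1] = 2, P[2] = 3, P[3] = 4

CBC decryption: P_i = D(K, C_i) ⊕ C_{i−1}, with C_{0} = IV.
Only C[2] changed, to 4. In CBC, a change in C_i garbles P_i and flips the same bit in P_{i+1}. Decrypting the received ciphertext:
P[1]: D(K, 1) = F; F ⊕ D = 2.
P[2]: D(K, 4) = 2; 2 ⊕ 1 = 3.
P[3]: D(K, 2) = 0; 0 ⊕ 4 = 4.
Blocks that differ from the original plaintext: P[2], P[3].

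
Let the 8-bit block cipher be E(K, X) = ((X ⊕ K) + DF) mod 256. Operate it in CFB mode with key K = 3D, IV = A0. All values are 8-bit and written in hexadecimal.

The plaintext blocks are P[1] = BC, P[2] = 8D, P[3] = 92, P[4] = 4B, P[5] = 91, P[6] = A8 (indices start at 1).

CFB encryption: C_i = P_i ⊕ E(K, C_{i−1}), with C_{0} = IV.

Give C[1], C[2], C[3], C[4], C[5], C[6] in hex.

C[1]: E(K, A0) = 7C; BC ⊕ 7C = C0.
C[2]: E(K, C0) = DC; 8D ⊕ DC = 51.
C[3]: E(K, 51) = 4B; 92 ⊕ 4B = D9.
C[4]: E(K, D9) = C3; 4B ⊕ C3 = 88.
C[5]: E(K, 88) = 94; 91 ⊕ 94 = 05.
C[6]: E(K, 05) = 17; A8 ⊕ 17 = BF.

C[1] = C0, C[2] = 51, C[3] = D9, C[4] = 88, C[5] = 05, C[6] = BF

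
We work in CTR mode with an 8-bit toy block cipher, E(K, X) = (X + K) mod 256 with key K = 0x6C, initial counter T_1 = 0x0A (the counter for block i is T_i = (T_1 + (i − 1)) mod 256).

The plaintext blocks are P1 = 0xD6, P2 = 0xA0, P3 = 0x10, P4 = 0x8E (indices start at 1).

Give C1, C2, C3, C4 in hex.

CTR encryption: S_i = E(K, T_i) where T_i is the counter for block i; C_i = P_i ⊕ S_i.
C1: T = 0x0A, S = E(K, T) = 0x76; 0xD6 ⊕ 0x76 = 0xA0.
C2: T = 0x0B, S = E(K, T) = 0x77; 0xA0 ⊕ 0x77 = 0xD7.
C3: T = 0x0C, S = E(K, T) = 0x78; 0x10 ⊕ 0x78 = 0x68.
C4: T = 0x0D, S = E(K, T) = 0x79; 0x8E ⊕ 0x79 = 0xF7.

C1 = 0xA0, C2 = 0xD7, C3 = 0x68, C4 = 0xF7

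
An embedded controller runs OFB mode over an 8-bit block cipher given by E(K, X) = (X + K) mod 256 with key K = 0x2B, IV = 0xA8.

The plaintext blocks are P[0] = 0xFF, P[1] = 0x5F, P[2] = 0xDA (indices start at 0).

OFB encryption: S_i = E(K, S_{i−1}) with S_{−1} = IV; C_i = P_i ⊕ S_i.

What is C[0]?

C[0]: S = E(K, 0xA8) = 0xD3; 0xFF ⊕ 0xD3 = 0x2C.

C[0] = 0x2C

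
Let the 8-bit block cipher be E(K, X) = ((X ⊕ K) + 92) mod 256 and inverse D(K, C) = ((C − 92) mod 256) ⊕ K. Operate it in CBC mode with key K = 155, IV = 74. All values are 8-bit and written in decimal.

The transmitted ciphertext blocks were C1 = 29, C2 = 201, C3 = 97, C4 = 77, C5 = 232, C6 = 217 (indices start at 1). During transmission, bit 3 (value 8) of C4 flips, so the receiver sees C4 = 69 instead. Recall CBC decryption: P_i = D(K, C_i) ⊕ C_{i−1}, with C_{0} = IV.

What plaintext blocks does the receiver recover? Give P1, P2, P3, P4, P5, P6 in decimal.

P1 = 16, P2 = 235, P3 = 87, P4 = 19, P5 = 82, P6 = 14

Only C4 changed, to 69. In CBC, a change in C_i garbles P_i and flips the same bit in P_{i+1}. Decrypting the received ciphertext:
P1: D(K, 29) = 90; 90 ⊕ 74 = 16.
P2: D(K, 201) = 246; 246 ⊕ 29 = 235.
P3: D(K, 97) = 158; 158 ⊕ 201 = 87.
P4: D(K, 69) = 114; 114 ⊕ 97 = 19.
P5: D(K, 232) = 23; 23 ⊕ 69 = 82.
P6: D(K, 217) = 230; 230 ⊕ 232 = 14.
Blocks that differ from the original plaintext: P4, P5.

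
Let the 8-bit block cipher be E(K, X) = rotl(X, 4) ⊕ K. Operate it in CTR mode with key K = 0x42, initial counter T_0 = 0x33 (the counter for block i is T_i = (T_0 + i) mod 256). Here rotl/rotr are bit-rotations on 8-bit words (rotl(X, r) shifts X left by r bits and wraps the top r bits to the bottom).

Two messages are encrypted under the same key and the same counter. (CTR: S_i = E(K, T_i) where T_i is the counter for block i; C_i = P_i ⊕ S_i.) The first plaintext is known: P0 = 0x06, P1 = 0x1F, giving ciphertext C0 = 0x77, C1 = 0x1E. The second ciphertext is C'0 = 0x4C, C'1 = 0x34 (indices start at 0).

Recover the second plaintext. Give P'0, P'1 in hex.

In CTR with a reused counter, both messages share the same keystream S_i, so C_i ⊕ C'_i = P_i ⊕ P'_i and thus P'_i = P_i ⊕ C_i ⊕ C'_i.
P'0: 0x06 ⊕ 0x77 ⊕ 0x4C = 0x3D.
P'1: 0x1F ⊕ 0x1E ⊕ 0x34 = 0x35.

P'0 = 0x3D, P'1 = 0x35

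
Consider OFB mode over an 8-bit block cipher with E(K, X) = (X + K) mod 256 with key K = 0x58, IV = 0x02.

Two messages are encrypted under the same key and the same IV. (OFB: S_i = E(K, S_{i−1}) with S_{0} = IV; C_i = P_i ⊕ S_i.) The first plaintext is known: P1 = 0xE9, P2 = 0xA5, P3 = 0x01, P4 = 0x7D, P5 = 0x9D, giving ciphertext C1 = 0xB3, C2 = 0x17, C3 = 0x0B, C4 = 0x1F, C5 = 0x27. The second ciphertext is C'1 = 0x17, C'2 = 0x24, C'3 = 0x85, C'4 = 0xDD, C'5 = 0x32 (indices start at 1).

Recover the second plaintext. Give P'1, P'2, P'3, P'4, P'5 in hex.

In OFB with a reused IV, both messages share the same keystream S_i, so C_i ⊕ C'_i = P_i ⊕ P'_i and thus P'_i = P_i ⊕ C_i ⊕ C'_i.
P'1: 0xE9 ⊕ 0xB3 ⊕ 0x17 = 0x4D.
P'2: 0xA5 ⊕ 0x17 ⊕ 0x24 = 0x96.
P'3: 0x01 ⊕ 0x0B ⊕ 0x85 = 0x8F.
P'4: 0x7D ⊕ 0x1F ⊕ 0xDD = 0xBF.
P'5: 0x9D ⊕ 0x27 ⊕ 0x32 = 0x88.

P'1 = 0x4D, P'2 = 0x96, P'3 = 0x8F, P'4 = 0xBF, P'5 = 0x88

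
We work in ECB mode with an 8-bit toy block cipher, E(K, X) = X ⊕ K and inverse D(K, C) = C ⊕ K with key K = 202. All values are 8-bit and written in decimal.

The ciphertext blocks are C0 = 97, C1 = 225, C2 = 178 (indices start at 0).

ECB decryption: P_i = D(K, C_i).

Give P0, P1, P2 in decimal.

P0: D(K, 97) = 171.
P1: D(K, 225) = 43.
P2: D(K, 178) = 120.

P0 = 171, P1 = 43, P2 = 120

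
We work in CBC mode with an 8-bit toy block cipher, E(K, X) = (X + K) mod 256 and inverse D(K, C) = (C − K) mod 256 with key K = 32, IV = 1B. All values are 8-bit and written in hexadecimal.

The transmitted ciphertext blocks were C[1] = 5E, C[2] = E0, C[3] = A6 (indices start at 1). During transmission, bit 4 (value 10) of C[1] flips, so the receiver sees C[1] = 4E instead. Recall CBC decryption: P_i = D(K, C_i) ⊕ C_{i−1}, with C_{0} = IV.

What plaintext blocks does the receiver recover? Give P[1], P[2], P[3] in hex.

Only C[1] changed, to 4E. In CBC, a change in C_i garbles P_i and flips the same bit in P_{i+1}. Decrypting the received ciphertext:
P[1]: D(K, 4E) = 1C; 1C ⊕ 1B = 07.
P[2]: D(K, E0) = AE; AE ⊕ 4E = E0.
P[3]: D(K, A6) = 74; 74 ⊕ E0 = 94.
Blocks that differ from the original plaintext: P[1], P[2].

P[1] = 07, P[2] = E0, P[3] = 94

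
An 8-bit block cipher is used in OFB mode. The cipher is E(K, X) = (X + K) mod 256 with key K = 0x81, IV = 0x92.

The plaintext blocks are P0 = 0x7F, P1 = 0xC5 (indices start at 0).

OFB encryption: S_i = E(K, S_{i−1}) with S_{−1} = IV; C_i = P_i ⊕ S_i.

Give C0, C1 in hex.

C0 = 0x6C, C1 = 0x51

C0: S = E(K, 0x92) = 0x13; 0x7F ⊕ 0x13 = 0x6C.
C1: S = E(K, 0x13) = 0x94; 0xC5 ⊕ 0x94 = 0x51.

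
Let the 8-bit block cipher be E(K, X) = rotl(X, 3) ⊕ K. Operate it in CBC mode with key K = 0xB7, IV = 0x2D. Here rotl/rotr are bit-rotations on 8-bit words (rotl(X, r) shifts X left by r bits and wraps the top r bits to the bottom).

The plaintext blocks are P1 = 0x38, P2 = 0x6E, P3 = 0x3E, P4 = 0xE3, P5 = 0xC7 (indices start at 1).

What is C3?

C3 = 0xA7

CBC encryption: C_i = E(K, P_i ⊕ C_{i−1}), with C_{0} = IV.
C1: P1 ⊕ 0x2D = 0x15; E(K, 0x15) = 0x1F.
C2: P2 ⊕ 0x1F = 0x71; E(K, 0x71) = 0x3C.
C3: P3 ⊕ 0x3C = 0x02; E(K, 0x02) = 0xA7.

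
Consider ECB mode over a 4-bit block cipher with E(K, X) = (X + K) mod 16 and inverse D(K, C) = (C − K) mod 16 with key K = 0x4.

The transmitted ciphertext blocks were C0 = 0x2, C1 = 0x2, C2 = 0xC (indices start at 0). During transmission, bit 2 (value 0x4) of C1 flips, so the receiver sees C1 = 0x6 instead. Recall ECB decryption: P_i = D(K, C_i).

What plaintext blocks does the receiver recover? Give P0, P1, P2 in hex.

P0 = 0xE, P1 = 0x2, P2 = 0x8

Only C1 changed, to 0x6. In ECB, a change in C_i affects only P_i. Decrypting the received ciphertext:
P0: D(K, 0x2) = 0xE.
P1: D(K, 0x6) = 0x2.
P2: D(K, 0xC) = 0x8.
Blocks that differ from the original plaintext: P1.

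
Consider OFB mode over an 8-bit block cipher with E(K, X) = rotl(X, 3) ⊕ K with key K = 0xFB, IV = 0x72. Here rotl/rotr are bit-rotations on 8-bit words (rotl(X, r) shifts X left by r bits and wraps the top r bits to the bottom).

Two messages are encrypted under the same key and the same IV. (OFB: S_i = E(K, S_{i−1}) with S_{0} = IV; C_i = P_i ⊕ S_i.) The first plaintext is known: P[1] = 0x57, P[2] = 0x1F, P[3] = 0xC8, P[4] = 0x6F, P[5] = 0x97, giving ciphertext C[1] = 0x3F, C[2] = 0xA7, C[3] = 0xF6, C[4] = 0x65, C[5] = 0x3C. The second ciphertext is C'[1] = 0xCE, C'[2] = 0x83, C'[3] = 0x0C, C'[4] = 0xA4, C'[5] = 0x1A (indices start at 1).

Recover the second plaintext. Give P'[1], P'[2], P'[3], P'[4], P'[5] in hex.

P'[1] = 0xA6, P'[2] = 0x3B, P'[3] = 0x32, P'[4] = 0xAE, P'[5] = 0xB1

In OFB with a reused IV, both messages share the same keystream S_i, so C_i ⊕ C'_i = P_i ⊕ P'_i and thus P'_i = P_i ⊕ C_i ⊕ C'_i.
P'[1]: 0x57 ⊕ 0x3F ⊕ 0xCE = 0xA6.
P'[2]: 0x1F ⊕ 0xA7 ⊕ 0x83 = 0x3B.
P'[3]: 0xC8 ⊕ 0xF6 ⊕ 0x0C = 0x32.
P'[4]: 0x6F ⊕ 0x65 ⊕ 0xA4 = 0xAE.
P'[5]: 0x97 ⊕ 0x3C ⊕ 0x1A = 0xB1.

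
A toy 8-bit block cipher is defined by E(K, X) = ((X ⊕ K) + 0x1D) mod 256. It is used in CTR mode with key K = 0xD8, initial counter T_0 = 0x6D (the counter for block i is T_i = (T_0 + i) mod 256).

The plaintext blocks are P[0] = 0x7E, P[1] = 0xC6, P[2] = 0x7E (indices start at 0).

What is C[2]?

CTR encryption: S_i = E(K, T_i) where T_i is the counter for block i; C_i = P_i ⊕ S_i.
C[0]: T = 0x6D, S = E(K, T) = 0xD2; 0x7E ⊕ 0xD2 = 0xAC.
C[1]: T = 0x6E, S = E(K, T) = 0xD3; 0xC6 ⊕ 0xD3 = 0x15.
C[2]: T = 0x6F, S = E(K, T) = 0xD4; 0x7E ⊕ 0xD4 = 0xAA.

C[2] = 0xAA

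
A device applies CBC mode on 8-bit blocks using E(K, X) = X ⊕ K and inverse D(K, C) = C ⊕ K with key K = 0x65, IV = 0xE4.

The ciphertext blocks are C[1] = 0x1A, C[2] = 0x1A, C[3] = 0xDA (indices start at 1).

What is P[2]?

CBC decryption: P_i = D(K, C_i) ⊕ C_{i−1}, with C_{0} = IV.
P[2]: D(K, 0x1A) = 0x7F; 0x7F ⊕ 0x1A = 0x65.

P[2] = 0x65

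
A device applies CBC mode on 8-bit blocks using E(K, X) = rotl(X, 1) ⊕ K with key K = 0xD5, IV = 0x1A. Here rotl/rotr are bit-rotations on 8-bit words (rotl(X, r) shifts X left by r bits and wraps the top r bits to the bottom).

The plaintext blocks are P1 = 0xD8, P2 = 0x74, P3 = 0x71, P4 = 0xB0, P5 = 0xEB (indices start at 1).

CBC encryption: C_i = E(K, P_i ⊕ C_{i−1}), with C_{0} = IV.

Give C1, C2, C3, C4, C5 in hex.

C1 = 0x50, C2 = 0x9D, C3 = 0x0C, C4 = 0xAC, C5 = 0x5B

C1: P1 ⊕ 0x1A = 0xC2; E(K, 0xC2) = 0x50.
C2: P2 ⊕ 0x50 = 0x24; E(K, 0x24) = 0x9D.
C3: P3 ⊕ 0x9D = 0xEC; E(K, 0xEC) = 0x0C.
C4: P4 ⊕ 0x0C = 0xBC; E(K, 0xBC) = 0xAC.
C5: P5 ⊕ 0xAC = 0x47; E(K, 0x47) = 0x5B.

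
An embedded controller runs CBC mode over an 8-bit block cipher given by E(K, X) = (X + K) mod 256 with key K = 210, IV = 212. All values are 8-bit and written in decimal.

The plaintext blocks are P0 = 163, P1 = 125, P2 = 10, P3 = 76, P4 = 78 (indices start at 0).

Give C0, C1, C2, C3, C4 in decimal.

CBC encryption: C_i = E(K, P_i ⊕ C_{i−1}), with C_{−1} = IV.
C0: P0 ⊕ 212 = 119; E(K, 119) = 73.
C1: P1 ⊕ 73 = 52; E(K, 52) = 6.
C2: P2 ⊕ 6 = 12; E(K, 12) = 222.
C3: P3 ⊕ 222 = 146; E(K, 146) = 100.
C4: P4 ⊕ 100 = 42; E(K, 42) = 252.

C0 = 73, C1 = 6, C2 = 222, C3 = 100, C4 = 252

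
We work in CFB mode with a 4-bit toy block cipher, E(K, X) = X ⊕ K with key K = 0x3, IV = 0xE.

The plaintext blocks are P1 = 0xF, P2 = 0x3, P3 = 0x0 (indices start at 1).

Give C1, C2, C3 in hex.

C1 = 0x2, C2 = 0x2, C3 = 0x1

CFB encryption: C_i = P_i ⊕ E(K, C_{i−1}), with C_{0} = IV.
C1: E(K, 0xE) = 0xD; 0xF ⊕ 0xD = 0x2.
C2: E(K, 0x2) = 0x1; 0x3 ⊕ 0x1 = 0x2.
C3: E(K, 0x2) = 0x1; 0x0 ⊕ 0x1 = 0x1.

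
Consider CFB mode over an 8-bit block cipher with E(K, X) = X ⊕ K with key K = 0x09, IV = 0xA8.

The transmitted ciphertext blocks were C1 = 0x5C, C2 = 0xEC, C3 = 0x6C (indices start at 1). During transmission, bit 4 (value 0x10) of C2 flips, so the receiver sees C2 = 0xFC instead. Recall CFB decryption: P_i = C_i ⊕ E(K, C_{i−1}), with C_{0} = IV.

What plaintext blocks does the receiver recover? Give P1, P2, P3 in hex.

P1 = 0xFD, P2 = 0xA9, P3 = 0x99

Only C2 changed, to 0xFC. In CFB, a change in C_i flips the same bit in P_i and garbles P_{i+1}. Decrypting the received ciphertext:
P1: E(K, 0xA8) = 0xA1; 0x5C ⊕ 0xA1 = 0xFD.
P2: E(K, 0x5C) = 0x55; 0xFC ⊕ 0x55 = 0xA9.
P3: E(K, 0xFC) = 0xF5; 0x6C ⊕ 0xF5 = 0x99.
Blocks that differ from the original plaintext: P2, P3.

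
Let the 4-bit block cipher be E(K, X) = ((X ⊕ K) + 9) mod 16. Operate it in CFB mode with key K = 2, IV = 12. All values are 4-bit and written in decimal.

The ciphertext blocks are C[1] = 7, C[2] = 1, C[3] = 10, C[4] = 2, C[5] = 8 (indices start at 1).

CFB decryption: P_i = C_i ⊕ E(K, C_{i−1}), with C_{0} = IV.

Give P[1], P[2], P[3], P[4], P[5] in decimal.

P[1] = 0, P[2] = 15, P[3] = 6, P[4] = 3, P[5] = 1

P[1]: E(K, 12) = 7; 7 ⊕ 7 = 0.
P[2]: E(K, 7) = 14; 1 ⊕ 14 = 15.
P[3]: E(K, 1) = 12; 10 ⊕ 12 = 6.
P[4]: E(K, 10) = 1; 2 ⊕ 1 = 3.
P[5]: E(K, 2) = 9; 8 ⊕ 9 = 1.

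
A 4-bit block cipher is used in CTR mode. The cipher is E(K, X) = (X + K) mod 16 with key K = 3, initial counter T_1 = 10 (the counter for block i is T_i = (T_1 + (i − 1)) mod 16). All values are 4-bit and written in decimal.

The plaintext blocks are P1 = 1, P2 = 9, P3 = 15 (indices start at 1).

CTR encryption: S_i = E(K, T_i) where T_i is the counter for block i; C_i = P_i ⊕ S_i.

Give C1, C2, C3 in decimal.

C1: T = 10, S = E(K, T) = 13; 1 ⊕ 13 = 12.
C2: T = 11, S = E(K, T) = 14; 9 ⊕ 14 = 7.
C3: T = 12, S = E(K, T) = 15; 15 ⊕ 15 = 0.

C1 = 12, C2 = 7, C3 = 0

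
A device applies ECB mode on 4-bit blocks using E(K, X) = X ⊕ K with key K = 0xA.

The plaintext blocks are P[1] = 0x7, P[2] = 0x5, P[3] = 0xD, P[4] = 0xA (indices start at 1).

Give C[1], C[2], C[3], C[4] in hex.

ECB encryption: C_i = E(K, P_i).
C[1]: E(K, 0x7) = 0xD.
C[2]: E(K, 0x5) = 0xF.
C[3]: E(K, 0xD) = 0x7.
C[4]: E(K, 0xA) = 0x0.

C[1] = 0xD, C[2] = 0xF, C[3] = 0x7, C[4] = 0x0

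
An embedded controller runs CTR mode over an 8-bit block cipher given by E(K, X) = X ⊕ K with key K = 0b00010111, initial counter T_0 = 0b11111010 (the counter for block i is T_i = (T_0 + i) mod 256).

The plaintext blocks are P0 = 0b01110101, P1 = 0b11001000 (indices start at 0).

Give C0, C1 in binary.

C0 = 0b10011000, C1 = 0b00100100

CTR encryption: S_i = E(K, T_i) where T_i is the counter for block i; C_i = P_i ⊕ S_i.
C0: T = 0b11111010, S = E(K, T) = 0b11101101; 0b01110101 ⊕ 0b11101101 = 0b10011000.
C1: T = 0b11111011, S = E(K, T) = 0b11101100; 0b11001000 ⊕ 0b11101100 = 0b00100100.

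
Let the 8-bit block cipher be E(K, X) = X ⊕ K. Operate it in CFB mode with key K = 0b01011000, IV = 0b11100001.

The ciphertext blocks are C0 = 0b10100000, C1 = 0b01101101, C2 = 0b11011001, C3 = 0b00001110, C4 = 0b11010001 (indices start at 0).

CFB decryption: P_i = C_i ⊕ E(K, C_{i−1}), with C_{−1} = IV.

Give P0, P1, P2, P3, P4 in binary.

P0 = 0b00011001, P1 = 0b10010101, P2 = 0b11101100, P3 = 0b10001111, P4 = 0b10000111

P0: E(K, 0b11100001) = 0b10111001; 0b10100000 ⊕ 0b10111001 = 0b00011001.
P1: E(K, 0b10100000) = 0b11111000; 0b01101101 ⊕ 0b11111000 = 0b10010101.
P2: E(K, 0b01101101) = 0b00110101; 0b11011001 ⊕ 0b00110101 = 0b11101100.
P3: E(K, 0b11011001) = 0b10000001; 0b00001110 ⊕ 0b10000001 = 0b10001111.
P4: E(K, 0b00001110) = 0b01010110; 0b11010001 ⊕ 0b01010110 = 0b10000111.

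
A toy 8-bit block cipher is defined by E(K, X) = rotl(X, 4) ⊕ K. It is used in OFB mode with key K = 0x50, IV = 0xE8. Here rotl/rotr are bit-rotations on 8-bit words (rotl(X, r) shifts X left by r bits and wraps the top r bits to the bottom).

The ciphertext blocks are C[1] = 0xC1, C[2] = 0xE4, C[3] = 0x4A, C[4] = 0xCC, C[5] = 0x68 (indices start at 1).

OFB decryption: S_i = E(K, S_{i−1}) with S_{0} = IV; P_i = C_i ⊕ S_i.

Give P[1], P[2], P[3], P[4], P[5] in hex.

P[1]: S = E(K, 0xE8) = 0xDE; 0xC1 ⊕ 0xDE = 0x1F.
P[2]: S = E(K, 0xDE) = 0xBD; 0xE4 ⊕ 0xBD = 0x59.
P[3]: S = E(K, 0xBD) = 0x8B; 0x4A ⊕ 0x8B = 0xC1.
P[4]: S = E(K, 0x8B) = 0xE8; 0xCC ⊕ 0xE8 = 0x24.
P[5]: S = E(K, 0xE8) = 0xDE; 0x68 ⊕ 0xDE = 0xB6.

P[1] = 0x1F, P[2] = 0x59, P[3] = 0xC1, P[4] = 0x24, P[5] = 0xB6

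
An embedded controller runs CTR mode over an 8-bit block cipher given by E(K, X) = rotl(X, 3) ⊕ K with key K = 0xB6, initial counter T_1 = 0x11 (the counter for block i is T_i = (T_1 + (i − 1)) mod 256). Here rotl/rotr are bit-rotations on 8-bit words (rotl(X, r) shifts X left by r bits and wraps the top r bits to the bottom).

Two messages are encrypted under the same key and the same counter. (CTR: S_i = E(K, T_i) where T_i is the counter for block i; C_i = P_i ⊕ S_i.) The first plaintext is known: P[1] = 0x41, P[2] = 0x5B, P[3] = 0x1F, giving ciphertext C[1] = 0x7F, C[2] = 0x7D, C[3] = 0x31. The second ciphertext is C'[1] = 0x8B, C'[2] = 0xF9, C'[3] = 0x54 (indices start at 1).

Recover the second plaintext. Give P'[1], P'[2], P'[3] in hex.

P'[1] = 0xB5, P'[2] = 0xDF, P'[3] = 0x7A

In CTR with a reused counter, both messages share the same keystream S_i, so C_i ⊕ C'_i = P_i ⊕ P'_i and thus P'_i = P_i ⊕ C_i ⊕ C'_i.
P'[1]: 0x41 ⊕ 0x7F ⊕ 0x8B = 0xB5.
P'[2]: 0x5B ⊕ 0x7D ⊕ 0xF9 = 0xDF.
P'[3]: 0x1F ⊕ 0x31 ⊕ 0x54 = 0x7A.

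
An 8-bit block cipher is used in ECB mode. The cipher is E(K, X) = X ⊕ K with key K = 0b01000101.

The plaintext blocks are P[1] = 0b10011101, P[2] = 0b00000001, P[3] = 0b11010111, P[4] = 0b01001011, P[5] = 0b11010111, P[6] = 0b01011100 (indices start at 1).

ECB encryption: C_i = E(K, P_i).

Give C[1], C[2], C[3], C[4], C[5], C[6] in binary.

C[1] = 0b11011000, C[2] = 0b01000100, C[3] = 0b10010010, C[4] = 0b00001110, C[5] = 0b10010010, C[6] = 0b00011001

C[1]: E(K, 0b10011101) = 0b11011000.
C[2]: E(K, 0b00000001) = 0b01000100.
C[3]: E(K, 0b11010111) = 0b10010010.
C[4]: E(K, 0b01001011) = 0b00001110.
C[5]: E(K, 0b11010111) = 0b10010010.
C[6]: E(K, 0b01011100) = 0b00011001.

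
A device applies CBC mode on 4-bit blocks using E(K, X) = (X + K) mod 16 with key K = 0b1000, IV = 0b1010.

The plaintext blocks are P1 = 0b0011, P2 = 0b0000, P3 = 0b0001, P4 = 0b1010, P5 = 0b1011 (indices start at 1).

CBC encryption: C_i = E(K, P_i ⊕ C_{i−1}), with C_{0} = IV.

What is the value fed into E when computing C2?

C1: P1 ⊕ 0b1010 = 0b1001; E(K, 0b1001) = 0b0001.
C2: P2 ⊕ 0b0001 = 0b0001; E(K, 0b0001) = 0b1001.
So the input to E for block 2 is 0b0001.

0b0001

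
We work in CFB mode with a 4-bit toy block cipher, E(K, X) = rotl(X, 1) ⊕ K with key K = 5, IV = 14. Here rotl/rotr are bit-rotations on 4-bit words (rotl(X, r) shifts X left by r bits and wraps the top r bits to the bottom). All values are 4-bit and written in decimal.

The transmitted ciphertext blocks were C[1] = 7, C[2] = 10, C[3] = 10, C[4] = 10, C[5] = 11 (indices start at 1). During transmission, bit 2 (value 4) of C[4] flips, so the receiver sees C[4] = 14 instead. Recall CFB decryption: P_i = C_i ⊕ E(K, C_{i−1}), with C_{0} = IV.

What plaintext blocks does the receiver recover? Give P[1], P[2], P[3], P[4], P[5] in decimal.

Only C[4] changed, to 14. In CFB, a change in C_i flips the same bit in P_i and garbles P_{i+1}. Decrypting the received ciphertext:
P[1]: E(K, 14) = 8; 7 ⊕ 8 = 15.
P[2]: E(K, 7) = 11; 10 ⊕ 11 = 1.
P[3]: E(K, 10) = 0; 10 ⊕ 0 = 10.
P[4]: E(K, 10) = 0; 14 ⊕ 0 = 14.
P[5]: E(K, 14) = 8; 11 ⊕ 8 = 3.
Blocks that differ from the original plaintext: P[4], P[5].

P[1] = 15, P[2] = 1, P[3] = 10, P[4] = 14, P[5] = 3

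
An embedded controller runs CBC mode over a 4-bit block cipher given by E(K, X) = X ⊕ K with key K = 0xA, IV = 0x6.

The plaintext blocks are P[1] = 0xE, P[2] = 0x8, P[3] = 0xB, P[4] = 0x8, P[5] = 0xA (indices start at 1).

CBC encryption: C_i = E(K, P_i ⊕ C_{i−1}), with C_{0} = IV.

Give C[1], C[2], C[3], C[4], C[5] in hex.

C[1]: P[1] ⊕ 0x6 = 0x8; E(K, 0x8) = 0x2.
C[2]: P[2] ⊕ 0x2 = 0xA; E(K, 0xA) = 0x0.
C[3]: P[3] ⊕ 0x0 = 0xB; E(K, 0xB) = 0x1.
C[4]: P[4] ⊕ 0x1 = 0x9; E(K, 0x9) = 0x3.
C[5]: P[5] ⊕ 0x3 = 0x9; E(K, 0x9) = 0x3.

C[1] = 0x2, C[2] = 0x0, C[3] = 0x1, C[4] = 0x3, C[5] = 0x3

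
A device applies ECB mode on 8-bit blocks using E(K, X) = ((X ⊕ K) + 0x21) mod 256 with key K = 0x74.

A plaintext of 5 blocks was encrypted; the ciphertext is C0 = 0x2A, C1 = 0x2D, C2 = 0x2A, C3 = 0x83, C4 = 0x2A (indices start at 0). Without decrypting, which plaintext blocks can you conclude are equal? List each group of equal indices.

P0 = P2 = P4

ECB encrypts each block independently with the same key, so equal ciphertext blocks imply equal plaintext blocks.
C0 = C2 = C4 = 0x2A, so P0 = P2 = P4.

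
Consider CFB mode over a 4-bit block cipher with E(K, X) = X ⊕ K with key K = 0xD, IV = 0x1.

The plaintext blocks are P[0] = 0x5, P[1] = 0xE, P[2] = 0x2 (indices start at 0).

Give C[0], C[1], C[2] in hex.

CFB encryption: C_i = P_i ⊕ E(K, C_{i−1}), with C_{−1} = IV.
C[0]: E(K, 0x1) = 0xC; 0x5 ⊕ 0xC = 0x9.
C[1]: E(K, 0x9) = 0x4; 0xE ⊕ 0x4 = 0xA.
C[2]: E(K, 0xA) = 0x7; 0x2 ⊕ 0x7 = 0x5.

C[0] = 0x9, C[1] = 0xA, C[2] = 0x5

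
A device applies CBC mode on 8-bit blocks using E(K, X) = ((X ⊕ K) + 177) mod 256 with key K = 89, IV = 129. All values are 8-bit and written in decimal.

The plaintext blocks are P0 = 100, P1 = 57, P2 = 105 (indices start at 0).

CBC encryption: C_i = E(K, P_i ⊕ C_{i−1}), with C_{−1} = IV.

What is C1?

C0: P0 ⊕ 129 = 229; E(K, 229) = 109.
C1: P1 ⊕ 109 = 84; E(K, 84) = 190.

C1 = 190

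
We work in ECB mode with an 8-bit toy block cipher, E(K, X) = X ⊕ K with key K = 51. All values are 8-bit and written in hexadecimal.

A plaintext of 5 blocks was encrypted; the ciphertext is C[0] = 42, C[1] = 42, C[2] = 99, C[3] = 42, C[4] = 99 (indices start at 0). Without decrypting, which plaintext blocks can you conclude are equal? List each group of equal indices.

ECB encrypts each block independently with the same key, so equal ciphertext blocks imply equal plaintext blocks.
C[0] = C[1] = C[3] = 42, so P[0] = P[1] = P[3].
C[2] = C[4] = 99, so P[2] = P[4].

P[0] = P[1] = P[3]; P[2] = P[4]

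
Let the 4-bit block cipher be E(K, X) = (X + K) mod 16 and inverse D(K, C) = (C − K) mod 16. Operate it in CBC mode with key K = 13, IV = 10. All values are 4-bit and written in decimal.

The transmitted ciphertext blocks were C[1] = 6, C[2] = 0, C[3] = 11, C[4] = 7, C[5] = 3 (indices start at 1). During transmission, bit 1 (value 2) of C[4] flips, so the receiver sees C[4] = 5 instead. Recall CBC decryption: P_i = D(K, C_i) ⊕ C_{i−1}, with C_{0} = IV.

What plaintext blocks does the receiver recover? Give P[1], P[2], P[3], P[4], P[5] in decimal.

Only C[4] changed, to 5. In CBC, a change in C_i garbles P_i and flips the same bit in P_{i+1}. Decrypting the received ciphertext:
P[1]: D(K, 6) = 9; 9 ⊕ 10 = 3.
P[2]: D(K, 0) = 3; 3 ⊕ 6 = 5.
P[3]: D(K, 11) = 14; 14 ⊕ 0 = 14.
P[4]: D(K, 5) = 8; 8 ⊕ 11 = 3.
P[5]: D(K, 3) = 6; 6 ⊕ 5 = 3.
Blocks that differ from the original plaintext: P[4], P[5].

P[1] = 3, P[2] = 5, P[3] = 14, P[4] = 3, P[5] = 3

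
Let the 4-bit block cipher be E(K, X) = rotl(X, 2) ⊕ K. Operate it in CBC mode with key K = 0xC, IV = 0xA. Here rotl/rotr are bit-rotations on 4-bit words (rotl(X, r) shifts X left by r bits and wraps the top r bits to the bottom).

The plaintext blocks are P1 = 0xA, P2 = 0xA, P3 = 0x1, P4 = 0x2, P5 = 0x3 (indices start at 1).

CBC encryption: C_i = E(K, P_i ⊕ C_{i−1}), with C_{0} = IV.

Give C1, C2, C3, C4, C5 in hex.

C1: P1 ⊕ 0xA = 0x0; E(K, 0x0) = 0xC.
C2: P2 ⊕ 0xC = 0x6; E(K, 0x6) = 0x5.
C3: P3 ⊕ 0x5 = 0x4; E(K, 0x4) = 0xD.
C4: P4 ⊕ 0xD = 0xF; E(K, 0xF) = 0x3.
C5: P5 ⊕ 0x3 = 0x0; E(K, 0x0) = 0xC.

C1 = 0xC, C2 = 0x5, C3 = 0xD, C4 = 0x3, C5 = 0xC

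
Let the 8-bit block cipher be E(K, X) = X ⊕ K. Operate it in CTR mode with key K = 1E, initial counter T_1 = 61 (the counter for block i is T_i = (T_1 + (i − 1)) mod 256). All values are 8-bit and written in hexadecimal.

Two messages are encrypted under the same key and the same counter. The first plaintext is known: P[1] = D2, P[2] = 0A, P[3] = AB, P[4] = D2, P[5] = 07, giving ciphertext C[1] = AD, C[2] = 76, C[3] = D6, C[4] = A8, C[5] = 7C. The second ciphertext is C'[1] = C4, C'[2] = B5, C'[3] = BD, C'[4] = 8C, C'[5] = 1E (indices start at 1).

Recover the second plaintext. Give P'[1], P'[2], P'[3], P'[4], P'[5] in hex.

P'[1] = BB, P'[2] = C9, P'[3] = C0, P'[4] = F6, P'[5] = 65

In CTR with a reused counter, both messages share the same keystream S_i, so C_i ⊕ C'_i = P_i ⊕ P'_i and thus P'_i = P_i ⊕ C_i ⊕ C'_i.
P'[1]: D2 ⊕ AD ⊕ C4 = BB.
P'[2]: 0A ⊕ 76 ⊕ B5 = C9.
P'[3]: AB ⊕ D6 ⊕ BD = C0.
P'[4]: D2 ⊕ A8 ⊕ 8C = F6.
P'[5]: 07 ⊕ 7C ⊕ 1E = 65.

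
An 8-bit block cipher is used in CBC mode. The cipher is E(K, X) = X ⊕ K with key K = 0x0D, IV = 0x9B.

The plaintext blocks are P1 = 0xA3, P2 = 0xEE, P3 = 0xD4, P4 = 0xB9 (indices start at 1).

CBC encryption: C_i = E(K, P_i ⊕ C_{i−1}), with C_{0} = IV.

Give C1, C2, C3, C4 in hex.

C1: P1 ⊕ 0x9B = 0x38; E(K, 0x38) = 0x35.
C2: P2 ⊕ 0x35 = 0xDB; E(K, 0xDB) = 0xD6.
C3: P3 ⊕ 0xD6 = 0x02; E(K, 0x02) = 0x0F.
C4: P4 ⊕ 0x0F = 0xB6; E(K, 0xB6) = 0xBB.

C1 = 0x35, C2 = 0xD6, C3 = 0x0F, C4 = 0xBB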